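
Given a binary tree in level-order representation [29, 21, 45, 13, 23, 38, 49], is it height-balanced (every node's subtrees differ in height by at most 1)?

Tree (level-order array): [29, 21, 45, 13, 23, 38, 49]
Definition: a tree is height-balanced if, at every node, |h(left) - h(right)| <= 1 (empty subtree has height -1).
Bottom-up per-node check:
  node 13: h_left=-1, h_right=-1, diff=0 [OK], height=0
  node 23: h_left=-1, h_right=-1, diff=0 [OK], height=0
  node 21: h_left=0, h_right=0, diff=0 [OK], height=1
  node 38: h_left=-1, h_right=-1, diff=0 [OK], height=0
  node 49: h_left=-1, h_right=-1, diff=0 [OK], height=0
  node 45: h_left=0, h_right=0, diff=0 [OK], height=1
  node 29: h_left=1, h_right=1, diff=0 [OK], height=2
All nodes satisfy the balance condition.
Result: Balanced


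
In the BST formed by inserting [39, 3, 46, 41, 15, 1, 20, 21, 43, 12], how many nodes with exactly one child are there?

Tree built from: [39, 3, 46, 41, 15, 1, 20, 21, 43, 12]
Tree (level-order array): [39, 3, 46, 1, 15, 41, None, None, None, 12, 20, None, 43, None, None, None, 21]
Rule: These are nodes with exactly 1 non-null child.
Per-node child counts:
  node 39: 2 child(ren)
  node 3: 2 child(ren)
  node 1: 0 child(ren)
  node 15: 2 child(ren)
  node 12: 0 child(ren)
  node 20: 1 child(ren)
  node 21: 0 child(ren)
  node 46: 1 child(ren)
  node 41: 1 child(ren)
  node 43: 0 child(ren)
Matching nodes: [20, 46, 41]
Count of nodes with exactly one child: 3


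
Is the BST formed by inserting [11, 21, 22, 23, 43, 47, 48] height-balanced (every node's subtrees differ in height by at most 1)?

Tree (level-order array): [11, None, 21, None, 22, None, 23, None, 43, None, 47, None, 48]
Definition: a tree is height-balanced if, at every node, |h(left) - h(right)| <= 1 (empty subtree has height -1).
Bottom-up per-node check:
  node 48: h_left=-1, h_right=-1, diff=0 [OK], height=0
  node 47: h_left=-1, h_right=0, diff=1 [OK], height=1
  node 43: h_left=-1, h_right=1, diff=2 [FAIL (|-1-1|=2 > 1)], height=2
  node 23: h_left=-1, h_right=2, diff=3 [FAIL (|-1-2|=3 > 1)], height=3
  node 22: h_left=-1, h_right=3, diff=4 [FAIL (|-1-3|=4 > 1)], height=4
  node 21: h_left=-1, h_right=4, diff=5 [FAIL (|-1-4|=5 > 1)], height=5
  node 11: h_left=-1, h_right=5, diff=6 [FAIL (|-1-5|=6 > 1)], height=6
Node 43 violates the condition: |-1 - 1| = 2 > 1.
Result: Not balanced


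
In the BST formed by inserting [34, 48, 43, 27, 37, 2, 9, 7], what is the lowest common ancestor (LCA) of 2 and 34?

Tree insertion order: [34, 48, 43, 27, 37, 2, 9, 7]
Tree (level-order array): [34, 27, 48, 2, None, 43, None, None, 9, 37, None, 7]
In a BST, the LCA of p=2, q=34 is the first node v on the
root-to-leaf path with p <= v <= q (go left if both < v, right if both > v).
Walk from root:
  at 34: 2 <= 34 <= 34, this is the LCA
LCA = 34


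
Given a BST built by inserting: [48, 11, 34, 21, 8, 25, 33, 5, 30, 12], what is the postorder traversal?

Tree insertion order: [48, 11, 34, 21, 8, 25, 33, 5, 30, 12]
Tree (level-order array): [48, 11, None, 8, 34, 5, None, 21, None, None, None, 12, 25, None, None, None, 33, 30]
Postorder traversal: [5, 8, 12, 30, 33, 25, 21, 34, 11, 48]


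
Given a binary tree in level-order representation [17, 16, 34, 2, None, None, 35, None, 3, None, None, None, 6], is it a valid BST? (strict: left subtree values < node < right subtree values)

Level-order array: [17, 16, 34, 2, None, None, 35, None, 3, None, None, None, 6]
Validate using subtree bounds (lo, hi): at each node, require lo < value < hi,
then recurse left with hi=value and right with lo=value.
Preorder trace (stopping at first violation):
  at node 17 with bounds (-inf, +inf): OK
  at node 16 with bounds (-inf, 17): OK
  at node 2 with bounds (-inf, 16): OK
  at node 3 with bounds (2, 16): OK
  at node 6 with bounds (3, 16): OK
  at node 34 with bounds (17, +inf): OK
  at node 35 with bounds (34, +inf): OK
No violation found at any node.
Result: Valid BST


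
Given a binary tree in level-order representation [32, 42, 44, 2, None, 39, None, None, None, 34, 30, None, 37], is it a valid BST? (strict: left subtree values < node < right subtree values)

Level-order array: [32, 42, 44, 2, None, 39, None, None, None, 34, 30, None, 37]
Validate using subtree bounds (lo, hi): at each node, require lo < value < hi,
then recurse left with hi=value and right with lo=value.
Preorder trace (stopping at first violation):
  at node 32 with bounds (-inf, +inf): OK
  at node 42 with bounds (-inf, 32): VIOLATION
Node 42 violates its bound: not (-inf < 42 < 32).
Result: Not a valid BST


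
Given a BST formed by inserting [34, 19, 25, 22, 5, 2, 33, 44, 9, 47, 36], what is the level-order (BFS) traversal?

Tree insertion order: [34, 19, 25, 22, 5, 2, 33, 44, 9, 47, 36]
Tree (level-order array): [34, 19, 44, 5, 25, 36, 47, 2, 9, 22, 33]
BFS from the root, enqueuing left then right child of each popped node:
  queue [34] -> pop 34, enqueue [19, 44], visited so far: [34]
  queue [19, 44] -> pop 19, enqueue [5, 25], visited so far: [34, 19]
  queue [44, 5, 25] -> pop 44, enqueue [36, 47], visited so far: [34, 19, 44]
  queue [5, 25, 36, 47] -> pop 5, enqueue [2, 9], visited so far: [34, 19, 44, 5]
  queue [25, 36, 47, 2, 9] -> pop 25, enqueue [22, 33], visited so far: [34, 19, 44, 5, 25]
  queue [36, 47, 2, 9, 22, 33] -> pop 36, enqueue [none], visited so far: [34, 19, 44, 5, 25, 36]
  queue [47, 2, 9, 22, 33] -> pop 47, enqueue [none], visited so far: [34, 19, 44, 5, 25, 36, 47]
  queue [2, 9, 22, 33] -> pop 2, enqueue [none], visited so far: [34, 19, 44, 5, 25, 36, 47, 2]
  queue [9, 22, 33] -> pop 9, enqueue [none], visited so far: [34, 19, 44, 5, 25, 36, 47, 2, 9]
  queue [22, 33] -> pop 22, enqueue [none], visited so far: [34, 19, 44, 5, 25, 36, 47, 2, 9, 22]
  queue [33] -> pop 33, enqueue [none], visited so far: [34, 19, 44, 5, 25, 36, 47, 2, 9, 22, 33]
Result: [34, 19, 44, 5, 25, 36, 47, 2, 9, 22, 33]


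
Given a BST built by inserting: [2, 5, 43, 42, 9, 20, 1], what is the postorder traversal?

Tree insertion order: [2, 5, 43, 42, 9, 20, 1]
Tree (level-order array): [2, 1, 5, None, None, None, 43, 42, None, 9, None, None, 20]
Postorder traversal: [1, 20, 9, 42, 43, 5, 2]


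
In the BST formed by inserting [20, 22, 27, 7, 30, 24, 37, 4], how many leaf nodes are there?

Tree built from: [20, 22, 27, 7, 30, 24, 37, 4]
Tree (level-order array): [20, 7, 22, 4, None, None, 27, None, None, 24, 30, None, None, None, 37]
Rule: A leaf has 0 children.
Per-node child counts:
  node 20: 2 child(ren)
  node 7: 1 child(ren)
  node 4: 0 child(ren)
  node 22: 1 child(ren)
  node 27: 2 child(ren)
  node 24: 0 child(ren)
  node 30: 1 child(ren)
  node 37: 0 child(ren)
Matching nodes: [4, 24, 37]
Count of leaf nodes: 3


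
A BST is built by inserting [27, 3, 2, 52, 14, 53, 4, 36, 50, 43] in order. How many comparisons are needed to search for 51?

Search path for 51: 27 -> 52 -> 36 -> 50
Found: False
Comparisons: 4


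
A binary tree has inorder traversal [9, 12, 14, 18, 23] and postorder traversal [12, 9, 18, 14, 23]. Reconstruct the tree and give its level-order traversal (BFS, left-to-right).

Inorder:   [9, 12, 14, 18, 23]
Postorder: [12, 9, 18, 14, 23]
Algorithm: postorder visits root last, so walk postorder right-to-left;
each value is the root of the current inorder slice — split it at that
value, recurse on the right subtree first, then the left.
Recursive splits:
  root=23; inorder splits into left=[9, 12, 14, 18], right=[]
  root=14; inorder splits into left=[9, 12], right=[18]
  root=18; inorder splits into left=[], right=[]
  root=9; inorder splits into left=[], right=[12]
  root=12; inorder splits into left=[], right=[]
Reconstructed level-order: [23, 14, 9, 18, 12]


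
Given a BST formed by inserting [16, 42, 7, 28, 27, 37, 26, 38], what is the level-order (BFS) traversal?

Tree insertion order: [16, 42, 7, 28, 27, 37, 26, 38]
Tree (level-order array): [16, 7, 42, None, None, 28, None, 27, 37, 26, None, None, 38]
BFS from the root, enqueuing left then right child of each popped node:
  queue [16] -> pop 16, enqueue [7, 42], visited so far: [16]
  queue [7, 42] -> pop 7, enqueue [none], visited so far: [16, 7]
  queue [42] -> pop 42, enqueue [28], visited so far: [16, 7, 42]
  queue [28] -> pop 28, enqueue [27, 37], visited so far: [16, 7, 42, 28]
  queue [27, 37] -> pop 27, enqueue [26], visited so far: [16, 7, 42, 28, 27]
  queue [37, 26] -> pop 37, enqueue [38], visited so far: [16, 7, 42, 28, 27, 37]
  queue [26, 38] -> pop 26, enqueue [none], visited so far: [16, 7, 42, 28, 27, 37, 26]
  queue [38] -> pop 38, enqueue [none], visited so far: [16, 7, 42, 28, 27, 37, 26, 38]
Result: [16, 7, 42, 28, 27, 37, 26, 38]


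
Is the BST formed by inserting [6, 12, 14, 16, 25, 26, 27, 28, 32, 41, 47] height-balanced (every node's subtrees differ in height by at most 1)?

Tree (level-order array): [6, None, 12, None, 14, None, 16, None, 25, None, 26, None, 27, None, 28, None, 32, None, 41, None, 47]
Definition: a tree is height-balanced if, at every node, |h(left) - h(right)| <= 1 (empty subtree has height -1).
Bottom-up per-node check:
  node 47: h_left=-1, h_right=-1, diff=0 [OK], height=0
  node 41: h_left=-1, h_right=0, diff=1 [OK], height=1
  node 32: h_left=-1, h_right=1, diff=2 [FAIL (|-1-1|=2 > 1)], height=2
  node 28: h_left=-1, h_right=2, diff=3 [FAIL (|-1-2|=3 > 1)], height=3
  node 27: h_left=-1, h_right=3, diff=4 [FAIL (|-1-3|=4 > 1)], height=4
  node 26: h_left=-1, h_right=4, diff=5 [FAIL (|-1-4|=5 > 1)], height=5
  node 25: h_left=-1, h_right=5, diff=6 [FAIL (|-1-5|=6 > 1)], height=6
  node 16: h_left=-1, h_right=6, diff=7 [FAIL (|-1-6|=7 > 1)], height=7
  node 14: h_left=-1, h_right=7, diff=8 [FAIL (|-1-7|=8 > 1)], height=8
  node 12: h_left=-1, h_right=8, diff=9 [FAIL (|-1-8|=9 > 1)], height=9
  node 6: h_left=-1, h_right=9, diff=10 [FAIL (|-1-9|=10 > 1)], height=10
Node 32 violates the condition: |-1 - 1| = 2 > 1.
Result: Not balanced


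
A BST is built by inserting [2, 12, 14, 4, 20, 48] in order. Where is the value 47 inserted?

Starting tree (level order): [2, None, 12, 4, 14, None, None, None, 20, None, 48]
Insertion path: 2 -> 12 -> 14 -> 20 -> 48
Result: insert 47 as left child of 48
Final tree (level order): [2, None, 12, 4, 14, None, None, None, 20, None, 48, 47]


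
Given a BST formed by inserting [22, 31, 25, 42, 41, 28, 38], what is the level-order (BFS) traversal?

Tree insertion order: [22, 31, 25, 42, 41, 28, 38]
Tree (level-order array): [22, None, 31, 25, 42, None, 28, 41, None, None, None, 38]
BFS from the root, enqueuing left then right child of each popped node:
  queue [22] -> pop 22, enqueue [31], visited so far: [22]
  queue [31] -> pop 31, enqueue [25, 42], visited so far: [22, 31]
  queue [25, 42] -> pop 25, enqueue [28], visited so far: [22, 31, 25]
  queue [42, 28] -> pop 42, enqueue [41], visited so far: [22, 31, 25, 42]
  queue [28, 41] -> pop 28, enqueue [none], visited so far: [22, 31, 25, 42, 28]
  queue [41] -> pop 41, enqueue [38], visited so far: [22, 31, 25, 42, 28, 41]
  queue [38] -> pop 38, enqueue [none], visited so far: [22, 31, 25, 42, 28, 41, 38]
Result: [22, 31, 25, 42, 28, 41, 38]


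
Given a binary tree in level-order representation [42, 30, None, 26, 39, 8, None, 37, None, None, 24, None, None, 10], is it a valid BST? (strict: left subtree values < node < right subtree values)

Level-order array: [42, 30, None, 26, 39, 8, None, 37, None, None, 24, None, None, 10]
Validate using subtree bounds (lo, hi): at each node, require lo < value < hi,
then recurse left with hi=value and right with lo=value.
Preorder trace (stopping at first violation):
  at node 42 with bounds (-inf, +inf): OK
  at node 30 with bounds (-inf, 42): OK
  at node 26 with bounds (-inf, 30): OK
  at node 8 with bounds (-inf, 26): OK
  at node 24 with bounds (8, 26): OK
  at node 10 with bounds (8, 24): OK
  at node 39 with bounds (30, 42): OK
  at node 37 with bounds (30, 39): OK
No violation found at any node.
Result: Valid BST


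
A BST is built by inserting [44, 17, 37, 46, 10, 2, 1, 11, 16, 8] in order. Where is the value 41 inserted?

Starting tree (level order): [44, 17, 46, 10, 37, None, None, 2, 11, None, None, 1, 8, None, 16]
Insertion path: 44 -> 17 -> 37
Result: insert 41 as right child of 37
Final tree (level order): [44, 17, 46, 10, 37, None, None, 2, 11, None, 41, 1, 8, None, 16]


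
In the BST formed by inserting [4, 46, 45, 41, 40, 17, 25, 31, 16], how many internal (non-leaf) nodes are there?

Tree built from: [4, 46, 45, 41, 40, 17, 25, 31, 16]
Tree (level-order array): [4, None, 46, 45, None, 41, None, 40, None, 17, None, 16, 25, None, None, None, 31]
Rule: An internal node has at least one child.
Per-node child counts:
  node 4: 1 child(ren)
  node 46: 1 child(ren)
  node 45: 1 child(ren)
  node 41: 1 child(ren)
  node 40: 1 child(ren)
  node 17: 2 child(ren)
  node 16: 0 child(ren)
  node 25: 1 child(ren)
  node 31: 0 child(ren)
Matching nodes: [4, 46, 45, 41, 40, 17, 25]
Count of internal (non-leaf) nodes: 7


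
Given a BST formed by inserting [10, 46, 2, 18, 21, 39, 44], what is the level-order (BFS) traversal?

Tree insertion order: [10, 46, 2, 18, 21, 39, 44]
Tree (level-order array): [10, 2, 46, None, None, 18, None, None, 21, None, 39, None, 44]
BFS from the root, enqueuing left then right child of each popped node:
  queue [10] -> pop 10, enqueue [2, 46], visited so far: [10]
  queue [2, 46] -> pop 2, enqueue [none], visited so far: [10, 2]
  queue [46] -> pop 46, enqueue [18], visited so far: [10, 2, 46]
  queue [18] -> pop 18, enqueue [21], visited so far: [10, 2, 46, 18]
  queue [21] -> pop 21, enqueue [39], visited so far: [10, 2, 46, 18, 21]
  queue [39] -> pop 39, enqueue [44], visited so far: [10, 2, 46, 18, 21, 39]
  queue [44] -> pop 44, enqueue [none], visited so far: [10, 2, 46, 18, 21, 39, 44]
Result: [10, 2, 46, 18, 21, 39, 44]


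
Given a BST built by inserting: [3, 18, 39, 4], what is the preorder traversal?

Tree insertion order: [3, 18, 39, 4]
Tree (level-order array): [3, None, 18, 4, 39]
Preorder traversal: [3, 18, 4, 39]


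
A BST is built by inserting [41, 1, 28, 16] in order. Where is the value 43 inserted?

Starting tree (level order): [41, 1, None, None, 28, 16]
Insertion path: 41
Result: insert 43 as right child of 41
Final tree (level order): [41, 1, 43, None, 28, None, None, 16]


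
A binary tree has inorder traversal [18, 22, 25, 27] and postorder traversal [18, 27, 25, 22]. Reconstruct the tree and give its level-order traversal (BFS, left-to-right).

Inorder:   [18, 22, 25, 27]
Postorder: [18, 27, 25, 22]
Algorithm: postorder visits root last, so walk postorder right-to-left;
each value is the root of the current inorder slice — split it at that
value, recurse on the right subtree first, then the left.
Recursive splits:
  root=22; inorder splits into left=[18], right=[25, 27]
  root=25; inorder splits into left=[], right=[27]
  root=27; inorder splits into left=[], right=[]
  root=18; inorder splits into left=[], right=[]
Reconstructed level-order: [22, 18, 25, 27]


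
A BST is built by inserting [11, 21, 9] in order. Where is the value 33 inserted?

Starting tree (level order): [11, 9, 21]
Insertion path: 11 -> 21
Result: insert 33 as right child of 21
Final tree (level order): [11, 9, 21, None, None, None, 33]


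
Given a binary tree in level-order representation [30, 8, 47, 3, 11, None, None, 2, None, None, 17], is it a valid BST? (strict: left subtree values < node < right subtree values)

Level-order array: [30, 8, 47, 3, 11, None, None, 2, None, None, 17]
Validate using subtree bounds (lo, hi): at each node, require lo < value < hi,
then recurse left with hi=value and right with lo=value.
Preorder trace (stopping at first violation):
  at node 30 with bounds (-inf, +inf): OK
  at node 8 with bounds (-inf, 30): OK
  at node 3 with bounds (-inf, 8): OK
  at node 2 with bounds (-inf, 3): OK
  at node 11 with bounds (8, 30): OK
  at node 17 with bounds (11, 30): OK
  at node 47 with bounds (30, +inf): OK
No violation found at any node.
Result: Valid BST


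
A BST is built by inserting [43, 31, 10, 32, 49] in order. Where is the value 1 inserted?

Starting tree (level order): [43, 31, 49, 10, 32]
Insertion path: 43 -> 31 -> 10
Result: insert 1 as left child of 10
Final tree (level order): [43, 31, 49, 10, 32, None, None, 1]


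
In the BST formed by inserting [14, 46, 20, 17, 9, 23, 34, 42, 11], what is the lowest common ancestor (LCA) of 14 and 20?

Tree insertion order: [14, 46, 20, 17, 9, 23, 34, 42, 11]
Tree (level-order array): [14, 9, 46, None, 11, 20, None, None, None, 17, 23, None, None, None, 34, None, 42]
In a BST, the LCA of p=14, q=20 is the first node v on the
root-to-leaf path with p <= v <= q (go left if both < v, right if both > v).
Walk from root:
  at 14: 14 <= 14 <= 20, this is the LCA
LCA = 14


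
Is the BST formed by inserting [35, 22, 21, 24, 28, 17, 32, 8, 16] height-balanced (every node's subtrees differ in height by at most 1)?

Tree (level-order array): [35, 22, None, 21, 24, 17, None, None, 28, 8, None, None, 32, None, 16]
Definition: a tree is height-balanced if, at every node, |h(left) - h(right)| <= 1 (empty subtree has height -1).
Bottom-up per-node check:
  node 16: h_left=-1, h_right=-1, diff=0 [OK], height=0
  node 8: h_left=-1, h_right=0, diff=1 [OK], height=1
  node 17: h_left=1, h_right=-1, diff=2 [FAIL (|1--1|=2 > 1)], height=2
  node 21: h_left=2, h_right=-1, diff=3 [FAIL (|2--1|=3 > 1)], height=3
  node 32: h_left=-1, h_right=-1, diff=0 [OK], height=0
  node 28: h_left=-1, h_right=0, diff=1 [OK], height=1
  node 24: h_left=-1, h_right=1, diff=2 [FAIL (|-1-1|=2 > 1)], height=2
  node 22: h_left=3, h_right=2, diff=1 [OK], height=4
  node 35: h_left=4, h_right=-1, diff=5 [FAIL (|4--1|=5 > 1)], height=5
Node 17 violates the condition: |1 - -1| = 2 > 1.
Result: Not balanced


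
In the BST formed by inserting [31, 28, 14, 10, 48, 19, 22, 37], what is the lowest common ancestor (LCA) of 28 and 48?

Tree insertion order: [31, 28, 14, 10, 48, 19, 22, 37]
Tree (level-order array): [31, 28, 48, 14, None, 37, None, 10, 19, None, None, None, None, None, 22]
In a BST, the LCA of p=28, q=48 is the first node v on the
root-to-leaf path with p <= v <= q (go left if both < v, right if both > v).
Walk from root:
  at 31: 28 <= 31 <= 48, this is the LCA
LCA = 31


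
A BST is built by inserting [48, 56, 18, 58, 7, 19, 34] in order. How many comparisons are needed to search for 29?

Search path for 29: 48 -> 18 -> 19 -> 34
Found: False
Comparisons: 4


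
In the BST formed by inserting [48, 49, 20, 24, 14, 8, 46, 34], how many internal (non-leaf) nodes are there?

Tree built from: [48, 49, 20, 24, 14, 8, 46, 34]
Tree (level-order array): [48, 20, 49, 14, 24, None, None, 8, None, None, 46, None, None, 34]
Rule: An internal node has at least one child.
Per-node child counts:
  node 48: 2 child(ren)
  node 20: 2 child(ren)
  node 14: 1 child(ren)
  node 8: 0 child(ren)
  node 24: 1 child(ren)
  node 46: 1 child(ren)
  node 34: 0 child(ren)
  node 49: 0 child(ren)
Matching nodes: [48, 20, 14, 24, 46]
Count of internal (non-leaf) nodes: 5


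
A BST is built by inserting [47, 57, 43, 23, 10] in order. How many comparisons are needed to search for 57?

Search path for 57: 47 -> 57
Found: True
Comparisons: 2


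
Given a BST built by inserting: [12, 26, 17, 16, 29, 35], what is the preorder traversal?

Tree insertion order: [12, 26, 17, 16, 29, 35]
Tree (level-order array): [12, None, 26, 17, 29, 16, None, None, 35]
Preorder traversal: [12, 26, 17, 16, 29, 35]


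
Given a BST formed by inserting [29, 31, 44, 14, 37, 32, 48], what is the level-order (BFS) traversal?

Tree insertion order: [29, 31, 44, 14, 37, 32, 48]
Tree (level-order array): [29, 14, 31, None, None, None, 44, 37, 48, 32]
BFS from the root, enqueuing left then right child of each popped node:
  queue [29] -> pop 29, enqueue [14, 31], visited so far: [29]
  queue [14, 31] -> pop 14, enqueue [none], visited so far: [29, 14]
  queue [31] -> pop 31, enqueue [44], visited so far: [29, 14, 31]
  queue [44] -> pop 44, enqueue [37, 48], visited so far: [29, 14, 31, 44]
  queue [37, 48] -> pop 37, enqueue [32], visited so far: [29, 14, 31, 44, 37]
  queue [48, 32] -> pop 48, enqueue [none], visited so far: [29, 14, 31, 44, 37, 48]
  queue [32] -> pop 32, enqueue [none], visited so far: [29, 14, 31, 44, 37, 48, 32]
Result: [29, 14, 31, 44, 37, 48, 32]


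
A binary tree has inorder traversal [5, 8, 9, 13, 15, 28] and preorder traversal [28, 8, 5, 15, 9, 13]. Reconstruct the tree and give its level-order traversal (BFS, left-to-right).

Inorder:  [5, 8, 9, 13, 15, 28]
Preorder: [28, 8, 5, 15, 9, 13]
Algorithm: preorder visits root first, so consume preorder in order;
for each root, split the current inorder slice at that value into
left-subtree inorder and right-subtree inorder, then recurse.
Recursive splits:
  root=28; inorder splits into left=[5, 8, 9, 13, 15], right=[]
  root=8; inorder splits into left=[5], right=[9, 13, 15]
  root=5; inorder splits into left=[], right=[]
  root=15; inorder splits into left=[9, 13], right=[]
  root=9; inorder splits into left=[], right=[13]
  root=13; inorder splits into left=[], right=[]
Reconstructed level-order: [28, 8, 5, 15, 9, 13]


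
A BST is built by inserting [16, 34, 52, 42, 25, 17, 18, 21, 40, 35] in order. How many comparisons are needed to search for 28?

Search path for 28: 16 -> 34 -> 25
Found: False
Comparisons: 3


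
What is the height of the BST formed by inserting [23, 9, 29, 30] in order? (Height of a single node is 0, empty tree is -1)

Insertion order: [23, 9, 29, 30]
Tree (level-order array): [23, 9, 29, None, None, None, 30]
Compute height bottom-up (empty subtree = -1):
  height(9) = 1 + max(-1, -1) = 0
  height(30) = 1 + max(-1, -1) = 0
  height(29) = 1 + max(-1, 0) = 1
  height(23) = 1 + max(0, 1) = 2
Height = 2


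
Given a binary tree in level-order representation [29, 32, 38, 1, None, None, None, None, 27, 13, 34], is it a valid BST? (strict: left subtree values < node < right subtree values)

Level-order array: [29, 32, 38, 1, None, None, None, None, 27, 13, 34]
Validate using subtree bounds (lo, hi): at each node, require lo < value < hi,
then recurse left with hi=value and right with lo=value.
Preorder trace (stopping at first violation):
  at node 29 with bounds (-inf, +inf): OK
  at node 32 with bounds (-inf, 29): VIOLATION
Node 32 violates its bound: not (-inf < 32 < 29).
Result: Not a valid BST


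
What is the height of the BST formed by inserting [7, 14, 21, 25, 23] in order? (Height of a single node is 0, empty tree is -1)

Insertion order: [7, 14, 21, 25, 23]
Tree (level-order array): [7, None, 14, None, 21, None, 25, 23]
Compute height bottom-up (empty subtree = -1):
  height(23) = 1 + max(-1, -1) = 0
  height(25) = 1 + max(0, -1) = 1
  height(21) = 1 + max(-1, 1) = 2
  height(14) = 1 + max(-1, 2) = 3
  height(7) = 1 + max(-1, 3) = 4
Height = 4


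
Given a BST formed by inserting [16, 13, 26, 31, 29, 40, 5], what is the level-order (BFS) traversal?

Tree insertion order: [16, 13, 26, 31, 29, 40, 5]
Tree (level-order array): [16, 13, 26, 5, None, None, 31, None, None, 29, 40]
BFS from the root, enqueuing left then right child of each popped node:
  queue [16] -> pop 16, enqueue [13, 26], visited so far: [16]
  queue [13, 26] -> pop 13, enqueue [5], visited so far: [16, 13]
  queue [26, 5] -> pop 26, enqueue [31], visited so far: [16, 13, 26]
  queue [5, 31] -> pop 5, enqueue [none], visited so far: [16, 13, 26, 5]
  queue [31] -> pop 31, enqueue [29, 40], visited so far: [16, 13, 26, 5, 31]
  queue [29, 40] -> pop 29, enqueue [none], visited so far: [16, 13, 26, 5, 31, 29]
  queue [40] -> pop 40, enqueue [none], visited so far: [16, 13, 26, 5, 31, 29, 40]
Result: [16, 13, 26, 5, 31, 29, 40]


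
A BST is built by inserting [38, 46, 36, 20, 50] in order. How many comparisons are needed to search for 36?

Search path for 36: 38 -> 36
Found: True
Comparisons: 2


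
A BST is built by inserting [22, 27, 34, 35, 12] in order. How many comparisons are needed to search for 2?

Search path for 2: 22 -> 12
Found: False
Comparisons: 2


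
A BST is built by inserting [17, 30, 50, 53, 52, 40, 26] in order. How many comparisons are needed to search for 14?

Search path for 14: 17
Found: False
Comparisons: 1


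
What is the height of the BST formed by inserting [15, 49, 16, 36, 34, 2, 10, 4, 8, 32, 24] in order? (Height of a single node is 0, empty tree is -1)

Insertion order: [15, 49, 16, 36, 34, 2, 10, 4, 8, 32, 24]
Tree (level-order array): [15, 2, 49, None, 10, 16, None, 4, None, None, 36, None, 8, 34, None, None, None, 32, None, 24]
Compute height bottom-up (empty subtree = -1):
  height(8) = 1 + max(-1, -1) = 0
  height(4) = 1 + max(-1, 0) = 1
  height(10) = 1 + max(1, -1) = 2
  height(2) = 1 + max(-1, 2) = 3
  height(24) = 1 + max(-1, -1) = 0
  height(32) = 1 + max(0, -1) = 1
  height(34) = 1 + max(1, -1) = 2
  height(36) = 1 + max(2, -1) = 3
  height(16) = 1 + max(-1, 3) = 4
  height(49) = 1 + max(4, -1) = 5
  height(15) = 1 + max(3, 5) = 6
Height = 6


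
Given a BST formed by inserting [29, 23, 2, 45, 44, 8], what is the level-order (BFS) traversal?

Tree insertion order: [29, 23, 2, 45, 44, 8]
Tree (level-order array): [29, 23, 45, 2, None, 44, None, None, 8]
BFS from the root, enqueuing left then right child of each popped node:
  queue [29] -> pop 29, enqueue [23, 45], visited so far: [29]
  queue [23, 45] -> pop 23, enqueue [2], visited so far: [29, 23]
  queue [45, 2] -> pop 45, enqueue [44], visited so far: [29, 23, 45]
  queue [2, 44] -> pop 2, enqueue [8], visited so far: [29, 23, 45, 2]
  queue [44, 8] -> pop 44, enqueue [none], visited so far: [29, 23, 45, 2, 44]
  queue [8] -> pop 8, enqueue [none], visited so far: [29, 23, 45, 2, 44, 8]
Result: [29, 23, 45, 2, 44, 8]


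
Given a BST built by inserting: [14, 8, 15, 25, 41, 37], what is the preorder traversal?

Tree insertion order: [14, 8, 15, 25, 41, 37]
Tree (level-order array): [14, 8, 15, None, None, None, 25, None, 41, 37]
Preorder traversal: [14, 8, 15, 25, 41, 37]


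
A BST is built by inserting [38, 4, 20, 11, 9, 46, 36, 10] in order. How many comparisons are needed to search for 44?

Search path for 44: 38 -> 46
Found: False
Comparisons: 2


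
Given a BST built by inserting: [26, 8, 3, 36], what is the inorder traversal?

Tree insertion order: [26, 8, 3, 36]
Tree (level-order array): [26, 8, 36, 3]
Inorder traversal: [3, 8, 26, 36]


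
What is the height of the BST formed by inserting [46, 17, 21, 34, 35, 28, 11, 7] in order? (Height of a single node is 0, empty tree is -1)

Insertion order: [46, 17, 21, 34, 35, 28, 11, 7]
Tree (level-order array): [46, 17, None, 11, 21, 7, None, None, 34, None, None, 28, 35]
Compute height bottom-up (empty subtree = -1):
  height(7) = 1 + max(-1, -1) = 0
  height(11) = 1 + max(0, -1) = 1
  height(28) = 1 + max(-1, -1) = 0
  height(35) = 1 + max(-1, -1) = 0
  height(34) = 1 + max(0, 0) = 1
  height(21) = 1 + max(-1, 1) = 2
  height(17) = 1 + max(1, 2) = 3
  height(46) = 1 + max(3, -1) = 4
Height = 4


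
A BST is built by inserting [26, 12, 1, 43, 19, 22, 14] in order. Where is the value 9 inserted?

Starting tree (level order): [26, 12, 43, 1, 19, None, None, None, None, 14, 22]
Insertion path: 26 -> 12 -> 1
Result: insert 9 as right child of 1
Final tree (level order): [26, 12, 43, 1, 19, None, None, None, 9, 14, 22]


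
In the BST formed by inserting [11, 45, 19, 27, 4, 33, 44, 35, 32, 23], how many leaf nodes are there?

Tree built from: [11, 45, 19, 27, 4, 33, 44, 35, 32, 23]
Tree (level-order array): [11, 4, 45, None, None, 19, None, None, 27, 23, 33, None, None, 32, 44, None, None, 35]
Rule: A leaf has 0 children.
Per-node child counts:
  node 11: 2 child(ren)
  node 4: 0 child(ren)
  node 45: 1 child(ren)
  node 19: 1 child(ren)
  node 27: 2 child(ren)
  node 23: 0 child(ren)
  node 33: 2 child(ren)
  node 32: 0 child(ren)
  node 44: 1 child(ren)
  node 35: 0 child(ren)
Matching nodes: [4, 23, 32, 35]
Count of leaf nodes: 4


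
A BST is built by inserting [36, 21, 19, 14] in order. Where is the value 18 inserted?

Starting tree (level order): [36, 21, None, 19, None, 14]
Insertion path: 36 -> 21 -> 19 -> 14
Result: insert 18 as right child of 14
Final tree (level order): [36, 21, None, 19, None, 14, None, None, 18]


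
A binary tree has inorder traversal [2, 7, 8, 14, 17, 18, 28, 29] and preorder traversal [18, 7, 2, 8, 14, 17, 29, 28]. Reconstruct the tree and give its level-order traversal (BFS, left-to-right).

Inorder:  [2, 7, 8, 14, 17, 18, 28, 29]
Preorder: [18, 7, 2, 8, 14, 17, 29, 28]
Algorithm: preorder visits root first, so consume preorder in order;
for each root, split the current inorder slice at that value into
left-subtree inorder and right-subtree inorder, then recurse.
Recursive splits:
  root=18; inorder splits into left=[2, 7, 8, 14, 17], right=[28, 29]
  root=7; inorder splits into left=[2], right=[8, 14, 17]
  root=2; inorder splits into left=[], right=[]
  root=8; inorder splits into left=[], right=[14, 17]
  root=14; inorder splits into left=[], right=[17]
  root=17; inorder splits into left=[], right=[]
  root=29; inorder splits into left=[28], right=[]
  root=28; inorder splits into left=[], right=[]
Reconstructed level-order: [18, 7, 29, 2, 8, 28, 14, 17]


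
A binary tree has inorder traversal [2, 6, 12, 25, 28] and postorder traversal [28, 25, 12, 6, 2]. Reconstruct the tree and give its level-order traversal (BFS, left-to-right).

Inorder:   [2, 6, 12, 25, 28]
Postorder: [28, 25, 12, 6, 2]
Algorithm: postorder visits root last, so walk postorder right-to-left;
each value is the root of the current inorder slice — split it at that
value, recurse on the right subtree first, then the left.
Recursive splits:
  root=2; inorder splits into left=[], right=[6, 12, 25, 28]
  root=6; inorder splits into left=[], right=[12, 25, 28]
  root=12; inorder splits into left=[], right=[25, 28]
  root=25; inorder splits into left=[], right=[28]
  root=28; inorder splits into left=[], right=[]
Reconstructed level-order: [2, 6, 12, 25, 28]


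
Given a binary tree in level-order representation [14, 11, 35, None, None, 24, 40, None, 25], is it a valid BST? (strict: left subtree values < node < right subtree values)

Level-order array: [14, 11, 35, None, None, 24, 40, None, 25]
Validate using subtree bounds (lo, hi): at each node, require lo < value < hi,
then recurse left with hi=value and right with lo=value.
Preorder trace (stopping at first violation):
  at node 14 with bounds (-inf, +inf): OK
  at node 11 with bounds (-inf, 14): OK
  at node 35 with bounds (14, +inf): OK
  at node 24 with bounds (14, 35): OK
  at node 25 with bounds (24, 35): OK
  at node 40 with bounds (35, +inf): OK
No violation found at any node.
Result: Valid BST


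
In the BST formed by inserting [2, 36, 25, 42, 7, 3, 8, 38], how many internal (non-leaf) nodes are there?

Tree built from: [2, 36, 25, 42, 7, 3, 8, 38]
Tree (level-order array): [2, None, 36, 25, 42, 7, None, 38, None, 3, 8]
Rule: An internal node has at least one child.
Per-node child counts:
  node 2: 1 child(ren)
  node 36: 2 child(ren)
  node 25: 1 child(ren)
  node 7: 2 child(ren)
  node 3: 0 child(ren)
  node 8: 0 child(ren)
  node 42: 1 child(ren)
  node 38: 0 child(ren)
Matching nodes: [2, 36, 25, 7, 42]
Count of internal (non-leaf) nodes: 5


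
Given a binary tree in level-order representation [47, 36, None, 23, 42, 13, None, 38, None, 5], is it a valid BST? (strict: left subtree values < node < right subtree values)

Level-order array: [47, 36, None, 23, 42, 13, None, 38, None, 5]
Validate using subtree bounds (lo, hi): at each node, require lo < value < hi,
then recurse left with hi=value and right with lo=value.
Preorder trace (stopping at first violation):
  at node 47 with bounds (-inf, +inf): OK
  at node 36 with bounds (-inf, 47): OK
  at node 23 with bounds (-inf, 36): OK
  at node 13 with bounds (-inf, 23): OK
  at node 5 with bounds (-inf, 13): OK
  at node 42 with bounds (36, 47): OK
  at node 38 with bounds (36, 42): OK
No violation found at any node.
Result: Valid BST


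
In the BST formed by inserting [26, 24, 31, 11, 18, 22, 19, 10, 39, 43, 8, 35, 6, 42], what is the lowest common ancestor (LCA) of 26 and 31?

Tree insertion order: [26, 24, 31, 11, 18, 22, 19, 10, 39, 43, 8, 35, 6, 42]
Tree (level-order array): [26, 24, 31, 11, None, None, 39, 10, 18, 35, 43, 8, None, None, 22, None, None, 42, None, 6, None, 19]
In a BST, the LCA of p=26, q=31 is the first node v on the
root-to-leaf path with p <= v <= q (go left if both < v, right if both > v).
Walk from root:
  at 26: 26 <= 26 <= 31, this is the LCA
LCA = 26


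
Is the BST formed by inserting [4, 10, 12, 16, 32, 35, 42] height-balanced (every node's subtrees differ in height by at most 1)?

Tree (level-order array): [4, None, 10, None, 12, None, 16, None, 32, None, 35, None, 42]
Definition: a tree is height-balanced if, at every node, |h(left) - h(right)| <= 1 (empty subtree has height -1).
Bottom-up per-node check:
  node 42: h_left=-1, h_right=-1, diff=0 [OK], height=0
  node 35: h_left=-1, h_right=0, diff=1 [OK], height=1
  node 32: h_left=-1, h_right=1, diff=2 [FAIL (|-1-1|=2 > 1)], height=2
  node 16: h_left=-1, h_right=2, diff=3 [FAIL (|-1-2|=3 > 1)], height=3
  node 12: h_left=-1, h_right=3, diff=4 [FAIL (|-1-3|=4 > 1)], height=4
  node 10: h_left=-1, h_right=4, diff=5 [FAIL (|-1-4|=5 > 1)], height=5
  node 4: h_left=-1, h_right=5, diff=6 [FAIL (|-1-5|=6 > 1)], height=6
Node 32 violates the condition: |-1 - 1| = 2 > 1.
Result: Not balanced


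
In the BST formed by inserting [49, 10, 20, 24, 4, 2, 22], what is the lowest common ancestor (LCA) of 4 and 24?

Tree insertion order: [49, 10, 20, 24, 4, 2, 22]
Tree (level-order array): [49, 10, None, 4, 20, 2, None, None, 24, None, None, 22]
In a BST, the LCA of p=4, q=24 is the first node v on the
root-to-leaf path with p <= v <= q (go left if both < v, right if both > v).
Walk from root:
  at 49: both 4 and 24 < 49, go left
  at 10: 4 <= 10 <= 24, this is the LCA
LCA = 10


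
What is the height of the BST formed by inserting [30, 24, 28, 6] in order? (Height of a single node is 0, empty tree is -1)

Insertion order: [30, 24, 28, 6]
Tree (level-order array): [30, 24, None, 6, 28]
Compute height bottom-up (empty subtree = -1):
  height(6) = 1 + max(-1, -1) = 0
  height(28) = 1 + max(-1, -1) = 0
  height(24) = 1 + max(0, 0) = 1
  height(30) = 1 + max(1, -1) = 2
Height = 2


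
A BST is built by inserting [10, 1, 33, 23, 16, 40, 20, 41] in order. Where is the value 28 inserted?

Starting tree (level order): [10, 1, 33, None, None, 23, 40, 16, None, None, 41, None, 20]
Insertion path: 10 -> 33 -> 23
Result: insert 28 as right child of 23
Final tree (level order): [10, 1, 33, None, None, 23, 40, 16, 28, None, 41, None, 20]


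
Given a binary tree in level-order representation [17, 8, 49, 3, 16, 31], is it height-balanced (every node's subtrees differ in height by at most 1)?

Tree (level-order array): [17, 8, 49, 3, 16, 31]
Definition: a tree is height-balanced if, at every node, |h(left) - h(right)| <= 1 (empty subtree has height -1).
Bottom-up per-node check:
  node 3: h_left=-1, h_right=-1, diff=0 [OK], height=0
  node 16: h_left=-1, h_right=-1, diff=0 [OK], height=0
  node 8: h_left=0, h_right=0, diff=0 [OK], height=1
  node 31: h_left=-1, h_right=-1, diff=0 [OK], height=0
  node 49: h_left=0, h_right=-1, diff=1 [OK], height=1
  node 17: h_left=1, h_right=1, diff=0 [OK], height=2
All nodes satisfy the balance condition.
Result: Balanced


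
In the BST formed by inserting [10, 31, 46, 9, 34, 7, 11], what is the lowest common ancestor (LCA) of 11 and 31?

Tree insertion order: [10, 31, 46, 9, 34, 7, 11]
Tree (level-order array): [10, 9, 31, 7, None, 11, 46, None, None, None, None, 34]
In a BST, the LCA of p=11, q=31 is the first node v on the
root-to-leaf path with p <= v <= q (go left if both < v, right if both > v).
Walk from root:
  at 10: both 11 and 31 > 10, go right
  at 31: 11 <= 31 <= 31, this is the LCA
LCA = 31


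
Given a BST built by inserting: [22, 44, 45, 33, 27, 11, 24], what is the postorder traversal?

Tree insertion order: [22, 44, 45, 33, 27, 11, 24]
Tree (level-order array): [22, 11, 44, None, None, 33, 45, 27, None, None, None, 24]
Postorder traversal: [11, 24, 27, 33, 45, 44, 22]


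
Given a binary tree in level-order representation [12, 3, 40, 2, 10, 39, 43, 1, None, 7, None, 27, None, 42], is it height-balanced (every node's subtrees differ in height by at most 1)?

Tree (level-order array): [12, 3, 40, 2, 10, 39, 43, 1, None, 7, None, 27, None, 42]
Definition: a tree is height-balanced if, at every node, |h(left) - h(right)| <= 1 (empty subtree has height -1).
Bottom-up per-node check:
  node 1: h_left=-1, h_right=-1, diff=0 [OK], height=0
  node 2: h_left=0, h_right=-1, diff=1 [OK], height=1
  node 7: h_left=-1, h_right=-1, diff=0 [OK], height=0
  node 10: h_left=0, h_right=-1, diff=1 [OK], height=1
  node 3: h_left=1, h_right=1, diff=0 [OK], height=2
  node 27: h_left=-1, h_right=-1, diff=0 [OK], height=0
  node 39: h_left=0, h_right=-1, diff=1 [OK], height=1
  node 42: h_left=-1, h_right=-1, diff=0 [OK], height=0
  node 43: h_left=0, h_right=-1, diff=1 [OK], height=1
  node 40: h_left=1, h_right=1, diff=0 [OK], height=2
  node 12: h_left=2, h_right=2, diff=0 [OK], height=3
All nodes satisfy the balance condition.
Result: Balanced


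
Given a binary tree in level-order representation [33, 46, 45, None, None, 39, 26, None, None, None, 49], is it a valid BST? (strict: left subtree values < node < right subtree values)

Level-order array: [33, 46, 45, None, None, 39, 26, None, None, None, 49]
Validate using subtree bounds (lo, hi): at each node, require lo < value < hi,
then recurse left with hi=value and right with lo=value.
Preorder trace (stopping at first violation):
  at node 33 with bounds (-inf, +inf): OK
  at node 46 with bounds (-inf, 33): VIOLATION
Node 46 violates its bound: not (-inf < 46 < 33).
Result: Not a valid BST


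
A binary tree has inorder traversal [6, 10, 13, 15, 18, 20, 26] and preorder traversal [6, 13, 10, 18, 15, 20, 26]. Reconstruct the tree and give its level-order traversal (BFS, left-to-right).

Inorder:  [6, 10, 13, 15, 18, 20, 26]
Preorder: [6, 13, 10, 18, 15, 20, 26]
Algorithm: preorder visits root first, so consume preorder in order;
for each root, split the current inorder slice at that value into
left-subtree inorder and right-subtree inorder, then recurse.
Recursive splits:
  root=6; inorder splits into left=[], right=[10, 13, 15, 18, 20, 26]
  root=13; inorder splits into left=[10], right=[15, 18, 20, 26]
  root=10; inorder splits into left=[], right=[]
  root=18; inorder splits into left=[15], right=[20, 26]
  root=15; inorder splits into left=[], right=[]
  root=20; inorder splits into left=[], right=[26]
  root=26; inorder splits into left=[], right=[]
Reconstructed level-order: [6, 13, 10, 18, 15, 20, 26]


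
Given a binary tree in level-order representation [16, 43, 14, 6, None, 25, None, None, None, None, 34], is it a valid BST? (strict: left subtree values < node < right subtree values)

Level-order array: [16, 43, 14, 6, None, 25, None, None, None, None, 34]
Validate using subtree bounds (lo, hi): at each node, require lo < value < hi,
then recurse left with hi=value and right with lo=value.
Preorder trace (stopping at first violation):
  at node 16 with bounds (-inf, +inf): OK
  at node 43 with bounds (-inf, 16): VIOLATION
Node 43 violates its bound: not (-inf < 43 < 16).
Result: Not a valid BST


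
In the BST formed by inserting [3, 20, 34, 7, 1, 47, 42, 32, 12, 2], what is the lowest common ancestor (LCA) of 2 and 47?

Tree insertion order: [3, 20, 34, 7, 1, 47, 42, 32, 12, 2]
Tree (level-order array): [3, 1, 20, None, 2, 7, 34, None, None, None, 12, 32, 47, None, None, None, None, 42]
In a BST, the LCA of p=2, q=47 is the first node v on the
root-to-leaf path with p <= v <= q (go left if both < v, right if both > v).
Walk from root:
  at 3: 2 <= 3 <= 47, this is the LCA
LCA = 3
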